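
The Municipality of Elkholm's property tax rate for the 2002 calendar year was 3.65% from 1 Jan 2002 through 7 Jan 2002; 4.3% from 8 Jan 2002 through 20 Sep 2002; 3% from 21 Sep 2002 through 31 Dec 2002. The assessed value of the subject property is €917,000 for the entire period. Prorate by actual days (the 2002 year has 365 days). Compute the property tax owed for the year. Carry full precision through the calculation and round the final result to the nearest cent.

€35,985.34

1 Jan – 7 Jan 2002: 7 days at 3.65% → €917,000 × 3.65% × 7/365 = €641.9000
8 Jan – 20 Sep 2002: 256 days at 4.3% → €917,000 × 4.3% × 256/365 = €27,655.7151
21 Sep – 31 Dec 2002: 102 days at 3% → €917,000 × 3% × 102/365 = €7,687.7260
Total = €35,985.3411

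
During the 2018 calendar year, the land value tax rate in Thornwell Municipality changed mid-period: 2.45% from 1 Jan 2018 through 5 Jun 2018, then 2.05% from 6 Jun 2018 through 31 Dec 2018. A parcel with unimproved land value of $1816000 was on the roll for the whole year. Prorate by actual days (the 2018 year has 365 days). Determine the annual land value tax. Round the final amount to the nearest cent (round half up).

$40332.61

1 Jan – 5 Jun 2018: 156 days at 2.45% → $1816000 × 2.45% × 156/365 = $19015.7589
6 Jun – 31 Dec 2018: 209 days at 2.05% → $1816000 × 2.05% × 209/365 = $21316.8548
Total = $40332.6137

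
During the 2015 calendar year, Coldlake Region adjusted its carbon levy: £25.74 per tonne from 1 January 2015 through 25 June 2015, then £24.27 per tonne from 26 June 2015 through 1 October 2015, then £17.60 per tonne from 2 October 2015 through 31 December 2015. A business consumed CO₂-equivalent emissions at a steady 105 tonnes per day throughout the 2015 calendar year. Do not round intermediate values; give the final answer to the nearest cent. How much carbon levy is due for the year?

1 January – 25 June 2015: 176 days × 105 tonnes/day = 18,480 tonnes at £25.74/tonne → £475,675.20
26 June – 1 October 2015: 98 days × 105 tonnes/day = 10,290 tonnes at £24.27/tonne → £249,738.30
2 October – 31 December 2015: 91 days × 105 tonnes/day = 9,555 tonnes at £17.60/tonne → £168,168.00

£893,581.50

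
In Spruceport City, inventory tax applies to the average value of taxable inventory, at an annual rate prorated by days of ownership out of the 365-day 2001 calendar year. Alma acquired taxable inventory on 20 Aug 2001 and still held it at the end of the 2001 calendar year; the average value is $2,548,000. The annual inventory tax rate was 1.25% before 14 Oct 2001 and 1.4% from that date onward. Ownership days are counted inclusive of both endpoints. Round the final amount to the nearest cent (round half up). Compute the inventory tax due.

$12,520.10

20 Aug – 13 Oct 2001: 55 days at 1.25% → $2,548,000 × 1.25% × 55/365 = $4,799.3151
14 Oct – 31 Dec 2001: 79 days at 1.4% → $2,548,000 × 1.4% × 79/365 = $7,720.7890
Total = $12,520.1041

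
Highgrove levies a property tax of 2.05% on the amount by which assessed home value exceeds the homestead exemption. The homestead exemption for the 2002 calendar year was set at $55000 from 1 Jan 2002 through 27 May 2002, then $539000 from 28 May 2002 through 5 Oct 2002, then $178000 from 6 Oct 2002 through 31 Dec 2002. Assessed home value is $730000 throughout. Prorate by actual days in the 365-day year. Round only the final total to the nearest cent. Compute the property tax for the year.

$9675.44

1 Jan – 27 May 2002: 147 days, exemption $55000 → ($730000 − $55000) × 2.05% × 147/365 = $5572.9110
28 May – 5 Oct 2002: 131 days, exemption $539000 → ($730000 − $539000) × 2.05% × 131/365 = $1405.2890
6 Oct – 31 Dec 2002: 87 days, exemption $178000 → ($730000 − $178000) × 2.05% × 87/365 = $2697.2384
Total = $9675.4384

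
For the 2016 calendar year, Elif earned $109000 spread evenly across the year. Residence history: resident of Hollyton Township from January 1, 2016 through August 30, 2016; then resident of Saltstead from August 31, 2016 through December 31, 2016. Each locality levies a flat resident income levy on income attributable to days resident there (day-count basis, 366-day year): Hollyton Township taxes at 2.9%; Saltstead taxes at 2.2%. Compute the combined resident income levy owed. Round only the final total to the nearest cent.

Hollyton Township, January 1 – August 30, 2016: 243 days → $109000 × 2.9% × 243/366 = $2098.6967
Saltstead, August 31 – December 31, 2016: 123 days → $109000 × 2.2% × 123/366 = $805.8852
Total = $2904.5820

$2904.58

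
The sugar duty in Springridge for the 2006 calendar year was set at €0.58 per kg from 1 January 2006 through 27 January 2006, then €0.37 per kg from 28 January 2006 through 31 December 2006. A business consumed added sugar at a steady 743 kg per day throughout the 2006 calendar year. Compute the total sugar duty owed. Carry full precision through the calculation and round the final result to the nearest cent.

1 January – 27 January 2006: 27 days × 743 kg/day = 20,061 kg at €0.58/kg → €11,635.38
28 January – 31 December 2006: 338 days × 743 kg/day = 251,134 kg at €0.37/kg → €92,919.58

€104,554.96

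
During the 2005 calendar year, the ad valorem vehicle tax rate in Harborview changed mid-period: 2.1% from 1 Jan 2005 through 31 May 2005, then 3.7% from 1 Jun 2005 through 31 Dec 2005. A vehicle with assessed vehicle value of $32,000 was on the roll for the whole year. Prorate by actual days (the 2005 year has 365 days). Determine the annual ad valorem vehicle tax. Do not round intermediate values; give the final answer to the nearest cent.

$972.19

1 Jan – 31 May 2005: 151 days at 2.1% → $32,000 × 2.1% × 151/365 = $278.0055
1 Jun – 31 Dec 2005: 214 days at 3.7% → $32,000 × 3.7% × 214/365 = $694.1808
Total = $972.1863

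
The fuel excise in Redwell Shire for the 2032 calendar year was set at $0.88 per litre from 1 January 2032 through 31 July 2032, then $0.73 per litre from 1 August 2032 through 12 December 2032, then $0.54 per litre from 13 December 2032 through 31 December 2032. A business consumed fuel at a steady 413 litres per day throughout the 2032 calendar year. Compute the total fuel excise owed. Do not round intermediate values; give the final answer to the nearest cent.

$122,049.76

1 January – 31 July 2032: 213 days × 413 litres/day = 87,969 litres at $0.88/litre → $77,412.72
1 August – 12 December 2032: 134 days × 413 litres/day = 55,342 litres at $0.73/litre → $40,399.66
13 December – 31 December 2032: 19 days × 413 litres/day = 7,847 litres at $0.54/litre → $4,237.38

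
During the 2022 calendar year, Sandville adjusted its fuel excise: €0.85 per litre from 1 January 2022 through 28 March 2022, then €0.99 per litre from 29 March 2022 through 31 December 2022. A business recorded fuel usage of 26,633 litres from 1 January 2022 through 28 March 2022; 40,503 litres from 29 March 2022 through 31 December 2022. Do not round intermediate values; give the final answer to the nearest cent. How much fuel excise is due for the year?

€62,736.02

1 January – 28 March 2022: 26,633 litres at €0.85/litre → €22,638.05
29 March – 31 December 2022: 40,503 litres at €0.99/litre → €40,097.97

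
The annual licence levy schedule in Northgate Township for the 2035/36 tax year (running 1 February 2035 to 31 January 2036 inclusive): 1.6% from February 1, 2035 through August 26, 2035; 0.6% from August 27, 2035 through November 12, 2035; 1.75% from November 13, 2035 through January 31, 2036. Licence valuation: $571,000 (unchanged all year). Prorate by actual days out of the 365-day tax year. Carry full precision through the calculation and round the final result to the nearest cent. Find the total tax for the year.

February 1 – August 26, 2035: 207 days at 1.6% → $571,000 × 1.6% × 207/365 = $5,181.2384
August 27 – November 12, 2035: 78 days at 0.6% → $571,000 × 0.6% × 78/365 = $732.1315
November 13, 2035 – January 31, 2036: 80 days at 1.75% → $571,000 × 1.75% × 80/365 = $2,190.1370
Total = $8,103.5068

$8,103.51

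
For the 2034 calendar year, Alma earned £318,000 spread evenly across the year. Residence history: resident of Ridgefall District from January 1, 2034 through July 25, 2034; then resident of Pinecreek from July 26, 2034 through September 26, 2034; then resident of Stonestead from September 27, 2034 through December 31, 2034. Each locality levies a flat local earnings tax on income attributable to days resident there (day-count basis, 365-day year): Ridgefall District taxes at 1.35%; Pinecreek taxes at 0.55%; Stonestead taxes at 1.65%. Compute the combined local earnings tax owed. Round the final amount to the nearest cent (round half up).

Ridgefall District, January 1 – July 25, 2034: 206 days → £318,000 × 1.35% × 206/365 = £2,422.8986
Pinecreek, July 26 – September 26, 2034: 63 days → £318,000 × 0.55% × 63/365 = £301.8822
Stonestead, September 27 – December 31, 2034: 96 days → £318,000 × 1.65% × 96/365 = £1,380.0329
Total = £4,104.8137

£4,104.81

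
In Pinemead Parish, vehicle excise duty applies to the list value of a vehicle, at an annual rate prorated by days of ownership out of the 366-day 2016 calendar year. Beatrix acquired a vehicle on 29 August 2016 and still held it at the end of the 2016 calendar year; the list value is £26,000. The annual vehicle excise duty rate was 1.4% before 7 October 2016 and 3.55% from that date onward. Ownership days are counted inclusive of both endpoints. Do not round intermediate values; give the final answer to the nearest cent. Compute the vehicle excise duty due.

29 August – 6 October 2016: 39 days at 1.4% → £26,000 × 1.4% × 39/366 = £38.7869
7 October – 31 December 2016: 86 days at 3.55% → £26,000 × 3.55% × 86/366 = £216.8798
Total = £255.6667

£255.67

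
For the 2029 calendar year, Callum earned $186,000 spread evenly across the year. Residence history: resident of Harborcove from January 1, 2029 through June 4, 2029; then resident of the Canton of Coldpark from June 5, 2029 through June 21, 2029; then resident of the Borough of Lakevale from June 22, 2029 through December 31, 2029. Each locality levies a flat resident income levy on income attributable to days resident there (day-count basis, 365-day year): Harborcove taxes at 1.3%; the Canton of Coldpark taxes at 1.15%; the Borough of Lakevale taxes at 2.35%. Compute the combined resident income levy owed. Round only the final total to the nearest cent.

$3,437.69

Harborcove, January 1 – June 4, 2029: 155 days → $186,000 × 1.3% × 155/365 = $1,026.8219
The Canton of Coldpark, June 5 – June 21, 2029: 17 days → $186,000 × 1.15% × 17/365 = $99.6247
The Borough of Lakevale, June 22 – December 31, 2029: 193 days → $186,000 × 2.35% × 193/365 = $2,311.2411
Total = $3,437.6877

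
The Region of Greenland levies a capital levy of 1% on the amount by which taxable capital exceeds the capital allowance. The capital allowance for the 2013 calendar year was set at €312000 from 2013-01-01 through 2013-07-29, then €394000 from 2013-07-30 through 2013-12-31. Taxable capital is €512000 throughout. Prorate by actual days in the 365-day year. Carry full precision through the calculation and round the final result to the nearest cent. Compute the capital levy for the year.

€1651.78

2013-01-01 to 2013-07-29: 210 days, exemption €312000 → (€512000 − €312000) × 1% × 210/365 = €1150.6849
2013-07-30 to 2013-12-31: 155 days, exemption €394000 → (€512000 − €394000) × 1% × 155/365 = €501.0959
Total = €1651.7808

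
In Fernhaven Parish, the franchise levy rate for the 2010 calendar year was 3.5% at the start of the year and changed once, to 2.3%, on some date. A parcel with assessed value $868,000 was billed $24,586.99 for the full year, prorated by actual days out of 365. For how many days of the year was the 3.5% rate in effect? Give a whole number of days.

Let d = days at the first rate; then 365 − d days at the second rate.
$868,000 × [3.5%·d + 2.3%·(365−d)] / 365 = $24,586.99
Solving gives d = 162, so the new rate took effect on 12 Jun 2010.

162 days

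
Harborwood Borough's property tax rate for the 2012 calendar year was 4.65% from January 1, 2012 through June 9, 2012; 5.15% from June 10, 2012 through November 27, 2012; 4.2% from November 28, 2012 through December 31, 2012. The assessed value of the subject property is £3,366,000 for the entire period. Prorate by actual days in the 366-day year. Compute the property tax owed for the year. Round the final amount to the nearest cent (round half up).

January 1 – June 9, 2012: 161 days at 4.65% → £3,366,000 × 4.65% × 161/366 = £68,851.2541
June 10 – November 27, 2012: 171 days at 5.15% → £3,366,000 × 5.15% × 171/366 = £80,990.9262
November 28 – December 31, 2012: 34 days at 4.2% → £3,366,000 × 4.2% × 34/366 = £13,132.9180
Total = £162,975.0984

£162,975.10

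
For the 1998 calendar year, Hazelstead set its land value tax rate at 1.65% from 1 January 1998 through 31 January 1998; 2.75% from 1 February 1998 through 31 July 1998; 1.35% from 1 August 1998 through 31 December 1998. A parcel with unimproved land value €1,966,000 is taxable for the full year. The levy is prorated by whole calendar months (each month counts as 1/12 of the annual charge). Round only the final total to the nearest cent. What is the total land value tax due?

1 January – 31 January 1998: 1 month at 1.65% → €1,966,000 × 1.65% × 1/12 = €2,703.2500
1 February – 31 July 1998: 6 months at 2.75% → €1,966,000 × 2.75% × 6/12 = €27,032.5000
1 August – 31 December 1998: 5 months at 1.35% → €1,966,000 × 1.35% × 5/12 = €11,058.7500
Total = €40,794.5000

€40,794.50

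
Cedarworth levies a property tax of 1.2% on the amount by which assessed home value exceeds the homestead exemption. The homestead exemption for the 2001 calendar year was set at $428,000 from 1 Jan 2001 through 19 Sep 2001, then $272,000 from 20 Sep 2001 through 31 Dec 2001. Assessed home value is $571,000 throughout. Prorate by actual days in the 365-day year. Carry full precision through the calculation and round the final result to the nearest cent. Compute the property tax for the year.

$2,244.26

1 Jan – 19 Sep 2001: 262 days, exemption $428,000 → ($571,000 − $428,000) × 1.2% × 262/365 = $1,231.7589
20 Sep – 31 Dec 2001: 103 days, exemption $272,000 → ($571,000 − $272,000) × 1.2% × 103/365 = $1,012.5041
Total = $2,244.2630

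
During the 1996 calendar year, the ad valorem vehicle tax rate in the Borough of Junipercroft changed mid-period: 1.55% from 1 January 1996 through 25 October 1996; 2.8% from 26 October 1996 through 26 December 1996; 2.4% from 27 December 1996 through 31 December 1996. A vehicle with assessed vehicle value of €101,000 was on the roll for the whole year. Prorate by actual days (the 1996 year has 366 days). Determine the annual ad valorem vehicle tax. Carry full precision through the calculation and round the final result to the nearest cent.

€1,791.09

1 January – 25 October 1996: 299 days at 1.55% → €101,000 × 1.55% × 299/366 = €1,278.9194
26 October – 26 December 1996: 62 days at 2.8% → €101,000 × 2.8% × 62/366 = €479.0601
27 December – 31 December 1996: 5 days at 2.4% → €101,000 × 2.4% × 5/366 = €33.1148
Total = €1,791.0943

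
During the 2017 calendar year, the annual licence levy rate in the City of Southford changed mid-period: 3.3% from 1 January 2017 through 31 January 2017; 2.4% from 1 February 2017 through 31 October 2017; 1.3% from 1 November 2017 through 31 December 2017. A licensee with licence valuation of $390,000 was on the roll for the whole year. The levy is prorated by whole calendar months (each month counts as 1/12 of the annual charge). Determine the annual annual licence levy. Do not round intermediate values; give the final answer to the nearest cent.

1 January – 31 January 2017: 1 month at 3.3% → $390,000 × 3.3% × 1/12 = $1,072.5000
1 February – 31 October 2017: 9 months at 2.4% → $390,000 × 2.4% × 9/12 = $7,020.0000
1 November – 31 December 2017: 2 months at 1.3% → $390,000 × 1.3% × 2/12 = $845.0000
Total = $8,937.5000

$8,937.50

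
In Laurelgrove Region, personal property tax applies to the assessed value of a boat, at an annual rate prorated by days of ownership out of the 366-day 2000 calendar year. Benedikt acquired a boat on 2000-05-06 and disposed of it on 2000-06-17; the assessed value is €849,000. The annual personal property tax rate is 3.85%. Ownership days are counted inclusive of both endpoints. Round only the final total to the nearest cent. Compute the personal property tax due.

€3,840.22

Days held (2000-05-06 to 2000-06-17): 43 out of 366
Tax = €849,000 × 3.85% × 43/366 = €3,840.2172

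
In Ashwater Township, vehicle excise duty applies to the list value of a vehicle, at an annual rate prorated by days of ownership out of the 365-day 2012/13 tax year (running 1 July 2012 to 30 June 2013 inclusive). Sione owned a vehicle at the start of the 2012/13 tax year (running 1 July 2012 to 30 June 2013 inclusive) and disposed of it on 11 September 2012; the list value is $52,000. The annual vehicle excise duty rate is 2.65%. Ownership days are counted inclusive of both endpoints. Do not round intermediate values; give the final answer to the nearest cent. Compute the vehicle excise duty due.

Days held (1 July – 11 September 2012): 73 out of 365
Tax = $52,000 × 2.65% × 73/365 = $275.6000

$275.60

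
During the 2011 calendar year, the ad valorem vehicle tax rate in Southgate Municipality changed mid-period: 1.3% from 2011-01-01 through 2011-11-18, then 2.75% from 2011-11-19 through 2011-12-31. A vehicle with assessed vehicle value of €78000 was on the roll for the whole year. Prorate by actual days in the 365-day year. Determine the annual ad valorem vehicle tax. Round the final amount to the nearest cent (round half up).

€1147.24

2011-01-01 to 2011-11-18: 322 days at 1.3% → €78000 × 1.3% × 322/365 = €894.5425
2011-11-19 to 2011-12-31: 43 days at 2.75% → €78000 × 2.75% × 43/365 = €252.6986
Total = €1147.2411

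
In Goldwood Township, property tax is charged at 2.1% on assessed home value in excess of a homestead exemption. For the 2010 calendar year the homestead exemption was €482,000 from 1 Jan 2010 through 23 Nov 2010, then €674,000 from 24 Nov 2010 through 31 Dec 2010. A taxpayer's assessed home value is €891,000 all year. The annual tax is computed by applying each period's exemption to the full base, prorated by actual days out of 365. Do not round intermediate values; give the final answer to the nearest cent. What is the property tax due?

1 Jan – 23 Nov 2010: 327 days, exemption €482,000 → (€891,000 − €482,000) × 2.1% × 327/365 = €7,694.8027
24 Nov – 31 Dec 2010: 38 days, exemption €674,000 → (€891,000 − €674,000) × 2.1% × 38/365 = €474.4274
Total = €8,169.2301

€8,169.23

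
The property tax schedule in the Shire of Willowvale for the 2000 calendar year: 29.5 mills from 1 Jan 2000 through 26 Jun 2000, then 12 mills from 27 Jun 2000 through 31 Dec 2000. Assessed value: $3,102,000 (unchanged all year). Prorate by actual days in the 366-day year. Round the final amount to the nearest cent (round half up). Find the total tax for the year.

$63,624.90

1 Jan – 26 Jun 2000: 178 days at 29.5 mills → $3,102,000 × 2.95% × 178/366 = $44,504.3770
27 Jun – 31 Dec 2000: 188 days at 12 mills → $3,102,000 × 1.2% × 188/366 = $19,120.5246
Total = $63,624.9016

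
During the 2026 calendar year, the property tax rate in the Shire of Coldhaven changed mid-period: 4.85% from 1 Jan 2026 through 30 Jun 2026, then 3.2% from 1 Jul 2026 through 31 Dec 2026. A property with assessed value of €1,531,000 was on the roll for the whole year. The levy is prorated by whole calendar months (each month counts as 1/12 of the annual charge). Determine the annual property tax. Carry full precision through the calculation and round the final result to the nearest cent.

€61,622.75

1 Jan – 30 Jun 2026: 6 months at 4.85% → €1,531,000 × 4.85% × 6/12 = €37,126.7500
1 Jul – 31 Dec 2026: 6 months at 3.2% → €1,531,000 × 3.2% × 6/12 = €24,496.0000
Total = €61,622.7500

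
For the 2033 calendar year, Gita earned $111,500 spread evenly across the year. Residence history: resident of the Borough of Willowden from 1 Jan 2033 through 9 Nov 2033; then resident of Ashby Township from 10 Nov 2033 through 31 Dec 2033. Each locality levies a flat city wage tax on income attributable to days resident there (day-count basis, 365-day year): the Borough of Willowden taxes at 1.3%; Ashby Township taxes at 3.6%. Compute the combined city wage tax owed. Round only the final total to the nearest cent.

$1,814.85

The Borough of Willowden, 1 Jan – 9 Nov 2033: 313 days → $111,500 × 1.3% × 313/365 = $1,242.9959
Ashby Township, 10 Nov – 31 Dec 2033: 52 days → $111,500 × 3.6% × 52/365 = $571.8575
Total = $1,814.8534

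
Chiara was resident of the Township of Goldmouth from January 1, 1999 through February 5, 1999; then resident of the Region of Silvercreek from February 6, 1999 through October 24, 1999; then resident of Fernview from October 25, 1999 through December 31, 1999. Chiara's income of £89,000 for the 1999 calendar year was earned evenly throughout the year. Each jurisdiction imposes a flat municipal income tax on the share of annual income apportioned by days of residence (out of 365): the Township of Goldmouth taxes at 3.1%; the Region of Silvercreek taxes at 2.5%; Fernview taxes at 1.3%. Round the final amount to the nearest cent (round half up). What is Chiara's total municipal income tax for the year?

The Township of Goldmouth, January 1 – February 5, 1999: 36 days → £89,000 × 3.1% × 36/365 = £272.1205
The Region of Silvercreek, February 6 – October 24, 1999: 261 days → £89,000 × 2.5% × 261/365 = £1,591.0274
Fernview, October 25 – December 31, 1999: 68 days → £89,000 × 1.3% × 68/365 = £215.5507
Total = £2,078.6986

£2,078.70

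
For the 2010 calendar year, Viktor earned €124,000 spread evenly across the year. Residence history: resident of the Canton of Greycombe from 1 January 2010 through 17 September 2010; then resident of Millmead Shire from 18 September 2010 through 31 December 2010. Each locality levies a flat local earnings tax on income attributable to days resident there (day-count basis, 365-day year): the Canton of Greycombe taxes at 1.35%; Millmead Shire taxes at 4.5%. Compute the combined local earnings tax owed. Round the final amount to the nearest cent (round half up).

The Canton of Greycombe, 1 January – 17 September 2010: 260 days → €124,000 × 1.35% × 260/365 = €1,192.4384
Millmead Shire, 18 September – 31 December 2010: 105 days → €124,000 × 4.5% × 105/365 = €1,605.2055
Total = €2,797.6438

€2,797.64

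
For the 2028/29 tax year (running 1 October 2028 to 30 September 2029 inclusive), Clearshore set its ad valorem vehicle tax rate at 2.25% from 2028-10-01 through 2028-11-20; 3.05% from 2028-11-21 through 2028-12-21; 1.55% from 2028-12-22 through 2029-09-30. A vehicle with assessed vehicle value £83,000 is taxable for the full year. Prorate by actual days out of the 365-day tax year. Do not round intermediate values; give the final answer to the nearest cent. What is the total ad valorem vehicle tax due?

2028-10-01 to 2028-11-20: 51 days at 2.25% → £83,000 × 2.25% × 51/365 = £260.9384
2028-11-21 to 2028-12-21: 31 days at 3.05% → £83,000 × 3.05% × 31/365 = £215.0041
2028-12-22 to 2029-09-30: 283 days at 1.55% → £83,000 × 1.55% × 283/365 = £997.4781
Total = £1,473.4205

£1,473.42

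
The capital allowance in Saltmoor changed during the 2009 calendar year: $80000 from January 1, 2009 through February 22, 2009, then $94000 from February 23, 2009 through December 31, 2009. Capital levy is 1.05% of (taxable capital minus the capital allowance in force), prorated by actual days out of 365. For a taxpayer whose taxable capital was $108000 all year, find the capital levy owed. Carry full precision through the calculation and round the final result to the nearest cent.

$168.35

January 1 – February 22, 2009: 53 days, exemption $80000 → ($108000 − $80000) × 1.05% × 53/365 = $42.6904
February 23 – December 31, 2009: 312 days, exemption $94000 → ($108000 − $94000) × 1.05% × 312/365 = $125.6548
Total = $168.3452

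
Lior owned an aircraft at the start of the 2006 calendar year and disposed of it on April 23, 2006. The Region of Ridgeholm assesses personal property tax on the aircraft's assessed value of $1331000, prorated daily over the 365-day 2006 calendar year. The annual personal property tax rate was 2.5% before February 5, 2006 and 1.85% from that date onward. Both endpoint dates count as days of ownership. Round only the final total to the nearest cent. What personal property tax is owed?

$8452.76

January 1 – February 4, 2006: 35 days at 2.5% → $1331000 × 2.5% × 35/365 = $3190.7534
February 5 – April 23, 2006: 78 days at 1.85% → $1331000 × 1.85% × 78/365 = $5262.0082
Total = $8452.7616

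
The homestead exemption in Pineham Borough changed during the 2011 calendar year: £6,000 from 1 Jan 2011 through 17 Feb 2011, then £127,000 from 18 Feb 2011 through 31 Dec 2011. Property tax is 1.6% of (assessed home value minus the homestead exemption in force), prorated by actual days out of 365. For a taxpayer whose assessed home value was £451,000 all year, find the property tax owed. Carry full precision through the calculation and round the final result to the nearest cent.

1 Jan – 17 Feb 2011: 48 days, exemption £6,000 → (£451,000 − £6,000) × 1.6% × 48/365 = £936.3288
18 Feb – 31 Dec 2011: 317 days, exemption £127,000 → (£451,000 − £127,000) × 1.6% × 317/365 = £4,502.2685
Total = £5,438.5973

£5,438.60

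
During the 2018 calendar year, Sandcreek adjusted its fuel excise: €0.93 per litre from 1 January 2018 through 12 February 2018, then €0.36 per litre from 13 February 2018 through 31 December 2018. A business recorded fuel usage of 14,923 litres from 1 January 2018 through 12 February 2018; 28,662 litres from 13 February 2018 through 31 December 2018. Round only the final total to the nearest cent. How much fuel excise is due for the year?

1 January – 12 February 2018: 14,923 litres at €0.93/litre → €13878.39
13 February – 31 December 2018: 28,662 litres at €0.36/litre → €10318.32

€24196.71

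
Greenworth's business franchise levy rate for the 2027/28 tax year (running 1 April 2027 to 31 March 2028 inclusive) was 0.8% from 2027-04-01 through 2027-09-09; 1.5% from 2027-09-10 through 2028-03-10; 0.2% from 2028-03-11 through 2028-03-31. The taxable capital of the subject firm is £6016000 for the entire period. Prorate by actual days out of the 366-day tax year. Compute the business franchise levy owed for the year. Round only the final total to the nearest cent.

2027-04-01 to 2027-09-09: 162 days at 0.8% → £6016000 × 0.8% × 162/366 = £21302.5574
2027-09-10 to 2028-03-10: 183 days at 1.5% → £6016000 × 1.5% × 183/366 = £45120.0000
2028-03-11 to 2028-03-31: 21 days at 0.2% → £6016000 × 0.2% × 21/366 = £690.3607
Total = £67112.9180

£67112.92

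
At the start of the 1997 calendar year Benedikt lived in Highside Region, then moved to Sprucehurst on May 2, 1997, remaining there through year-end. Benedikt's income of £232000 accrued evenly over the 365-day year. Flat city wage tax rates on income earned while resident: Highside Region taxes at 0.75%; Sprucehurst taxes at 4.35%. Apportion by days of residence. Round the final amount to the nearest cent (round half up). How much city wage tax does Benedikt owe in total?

Highside Region, January 1 – May 1, 1997: 121 days → £232000 × 0.75% × 121/365 = £576.8219
Sprucehurst, May 2 – December 31, 1997: 244 days → £232000 × 4.35% × 244/365 = £6746.4329
Total = £7323.2548

£7323.25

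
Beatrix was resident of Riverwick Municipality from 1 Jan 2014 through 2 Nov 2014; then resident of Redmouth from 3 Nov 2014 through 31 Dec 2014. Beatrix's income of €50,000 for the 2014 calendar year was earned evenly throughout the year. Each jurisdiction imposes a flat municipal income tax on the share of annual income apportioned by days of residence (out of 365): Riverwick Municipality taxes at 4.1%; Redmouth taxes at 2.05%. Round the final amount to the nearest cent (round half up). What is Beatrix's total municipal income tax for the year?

Riverwick Municipality, 1 Jan – 2 Nov 2014: 306 days → €50,000 × 4.1% × 306/365 = €1,718.6301
Redmouth, 3 Nov – 31 Dec 2014: 59 days → €50,000 × 2.05% × 59/365 = €165.6849
Total = €1,884.3151

€1,884.32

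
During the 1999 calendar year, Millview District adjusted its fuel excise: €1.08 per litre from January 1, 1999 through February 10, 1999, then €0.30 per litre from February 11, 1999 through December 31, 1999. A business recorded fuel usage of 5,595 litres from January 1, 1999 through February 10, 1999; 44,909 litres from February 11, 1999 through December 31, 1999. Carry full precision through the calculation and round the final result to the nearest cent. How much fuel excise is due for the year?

January 1 – February 10, 1999: 5,595 litres at €1.08/litre → €6,042.60
February 11 – December 31, 1999: 44,909 litres at €0.30/litre → €13,472.70

€19,515.30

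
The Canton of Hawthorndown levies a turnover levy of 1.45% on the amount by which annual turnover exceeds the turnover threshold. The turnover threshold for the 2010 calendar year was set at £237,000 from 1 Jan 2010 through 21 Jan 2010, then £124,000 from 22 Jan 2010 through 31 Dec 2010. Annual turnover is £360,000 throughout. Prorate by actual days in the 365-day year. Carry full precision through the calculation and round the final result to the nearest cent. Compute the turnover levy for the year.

£3,327.73

1 Jan – 21 Jan 2010: 21 days, exemption £237,000 → (£360,000 − £237,000) × 1.45% × 21/365 = £102.6123
22 Jan – 31 Dec 2010: 344 days, exemption £124,000 → (£360,000 − £124,000) × 1.45% × 344/365 = £3,225.1178
Total = £3,327.7301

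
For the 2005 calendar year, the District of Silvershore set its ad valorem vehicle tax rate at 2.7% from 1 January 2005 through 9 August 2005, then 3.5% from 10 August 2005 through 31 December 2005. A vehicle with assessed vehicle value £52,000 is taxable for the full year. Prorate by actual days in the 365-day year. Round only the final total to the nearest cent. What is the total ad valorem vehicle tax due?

1 January – 9 August 2005: 221 days at 2.7% → £52,000 × 2.7% × 221/365 = £850.0932
10 August – 31 December 2005: 144 days at 3.5% → £52,000 × 3.5% × 144/365 = £718.0274
Total = £1,568.1205

£1,568.12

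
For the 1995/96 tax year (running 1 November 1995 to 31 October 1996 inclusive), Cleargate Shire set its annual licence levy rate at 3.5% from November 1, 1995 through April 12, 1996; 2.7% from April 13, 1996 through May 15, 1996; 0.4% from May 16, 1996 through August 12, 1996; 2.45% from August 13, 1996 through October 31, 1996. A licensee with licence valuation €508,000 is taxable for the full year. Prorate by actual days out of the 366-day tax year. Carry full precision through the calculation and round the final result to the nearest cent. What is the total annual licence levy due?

November 1, 1995 – April 12, 1996: 164 days at 3.5% → €508,000 × 3.5% × 164/366 = €7,966.9945
April 13 – May 15, 1996: 33 days at 2.7% → €508,000 × 2.7% × 33/366 = €1,236.6885
May 16 – August 12, 1996: 89 days at 0.4% → €508,000 × 0.4% × 89/366 = €494.1202
August 13 – October 31, 1996: 80 days at 2.45% → €508,000 × 2.45% × 80/366 = €2,720.4372
Total = €12,418.2404

€12,418.24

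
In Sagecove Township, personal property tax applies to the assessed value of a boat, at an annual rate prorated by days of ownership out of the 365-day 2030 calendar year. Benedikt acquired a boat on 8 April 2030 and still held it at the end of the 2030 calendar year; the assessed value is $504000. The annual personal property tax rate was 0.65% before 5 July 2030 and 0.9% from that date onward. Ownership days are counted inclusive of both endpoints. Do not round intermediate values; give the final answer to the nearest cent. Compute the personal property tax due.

$3026.76

8 April – 4 July 2030: 88 days at 0.65% → $504000 × 0.65% × 88/365 = $789.8301
5 July – 31 December 2030: 180 days at 0.9% → $504000 × 0.9% × 180/365 = $2236.9315
Total = $3026.7616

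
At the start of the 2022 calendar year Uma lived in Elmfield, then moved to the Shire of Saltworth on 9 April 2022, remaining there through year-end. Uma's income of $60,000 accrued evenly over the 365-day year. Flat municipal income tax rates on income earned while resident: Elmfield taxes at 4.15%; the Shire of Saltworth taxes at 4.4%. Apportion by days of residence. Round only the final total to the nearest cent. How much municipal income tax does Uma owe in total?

$2,599.73

Elmfield, 1 January – 8 April 2022: 98 days → $60,000 × 4.15% × 98/365 = $668.5479
The Shire of Saltworth, 9 April – 31 December 2022: 267 days → $60,000 × 4.4% × 267/365 = $1,931.1781
Total = $2,599.7260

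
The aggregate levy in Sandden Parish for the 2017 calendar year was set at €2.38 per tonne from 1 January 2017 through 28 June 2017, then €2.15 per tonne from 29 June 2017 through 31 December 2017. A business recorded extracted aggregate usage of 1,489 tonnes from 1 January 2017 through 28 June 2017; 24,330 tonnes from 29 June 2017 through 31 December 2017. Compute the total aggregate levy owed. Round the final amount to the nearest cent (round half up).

1 January – 28 June 2017: 1,489 tonnes at €2.38/tonne → €3,543.82
29 June – 31 December 2017: 24,330 tonnes at €2.15/tonne → €52,309.50

€55,853.32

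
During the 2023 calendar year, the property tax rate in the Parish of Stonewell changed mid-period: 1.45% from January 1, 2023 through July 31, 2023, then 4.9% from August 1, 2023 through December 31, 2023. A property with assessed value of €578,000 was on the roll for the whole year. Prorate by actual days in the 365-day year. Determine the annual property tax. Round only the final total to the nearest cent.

January 1 – July 31, 2023: 212 days at 1.45% → €578,000 × 1.45% × 212/365 = €4,867.8685
August 1 – December 31, 2023: 153 days at 4.9% → €578,000 × 4.9% × 153/365 = €11,871.9616
Total = €16,739.8301

€16,739.83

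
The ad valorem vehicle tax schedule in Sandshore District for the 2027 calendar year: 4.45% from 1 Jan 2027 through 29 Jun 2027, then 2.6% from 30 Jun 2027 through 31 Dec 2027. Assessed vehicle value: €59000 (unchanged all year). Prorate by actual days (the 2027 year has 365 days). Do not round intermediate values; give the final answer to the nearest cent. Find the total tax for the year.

€2072.27

1 Jan – 29 Jun 2027: 180 days at 4.45% → €59000 × 4.45% × 180/365 = €1294.7671
30 Jun – 31 Dec 2027: 185 days at 2.6% → €59000 × 2.6% × 185/365 = €777.5068
Total = €2072.2740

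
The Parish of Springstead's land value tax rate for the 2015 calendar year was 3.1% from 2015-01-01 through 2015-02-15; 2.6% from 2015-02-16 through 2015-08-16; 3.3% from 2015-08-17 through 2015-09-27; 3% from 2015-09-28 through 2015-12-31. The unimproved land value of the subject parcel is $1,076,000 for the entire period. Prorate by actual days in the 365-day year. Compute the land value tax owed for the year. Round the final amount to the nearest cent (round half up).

2015-01-01 to 2015-02-15: 46 days at 3.1% → $1,076,000 × 3.1% × 46/365 = $4,203.7699
2015-02-16 to 2015-08-16: 182 days at 2.6% → $1,076,000 × 2.6% × 182/365 = $13,949.6767
2015-08-17 to 2015-09-27: 42 days at 3.3% → $1,076,000 × 3.3% × 42/365 = $4,085.8521
2015-09-28 to 2015-12-31: 95 days at 3% → $1,076,000 × 3% × 95/365 = $8,401.6438
Total = $30,640.9425

$30,640.94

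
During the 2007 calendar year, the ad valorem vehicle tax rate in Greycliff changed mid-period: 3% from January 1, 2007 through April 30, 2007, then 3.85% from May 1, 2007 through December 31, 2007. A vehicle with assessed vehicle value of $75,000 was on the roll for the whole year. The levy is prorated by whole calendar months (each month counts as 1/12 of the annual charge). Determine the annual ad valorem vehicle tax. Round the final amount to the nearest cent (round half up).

January 1 – April 30, 2007: 4 months at 3% → $75,000 × 3% × 4/12 = $750.0000
May 1 – December 31, 2007: 8 months at 3.85% → $75,000 × 3.85% × 8/12 = $1,925.0000
Total = $2,675.0000

$2,675.00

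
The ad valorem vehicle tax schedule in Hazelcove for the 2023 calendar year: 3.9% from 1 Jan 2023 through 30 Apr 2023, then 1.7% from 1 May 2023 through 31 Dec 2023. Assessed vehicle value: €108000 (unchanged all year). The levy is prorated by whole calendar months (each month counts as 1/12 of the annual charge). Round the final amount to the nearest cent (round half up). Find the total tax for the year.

€2628.00

1 Jan – 30 Apr 2023: 4 months at 3.9% → €108000 × 3.9% × 4/12 = €1404.0000
1 May – 31 Dec 2023: 8 months at 1.7% → €108000 × 1.7% × 8/12 = €1224.0000
Total = €2628.0000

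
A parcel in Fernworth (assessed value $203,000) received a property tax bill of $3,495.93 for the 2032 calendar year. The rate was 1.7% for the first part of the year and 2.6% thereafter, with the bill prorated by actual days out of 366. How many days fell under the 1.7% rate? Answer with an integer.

357 days

Let d = days at the first rate; then 366 − d days at the second rate.
$203,000 × [1.7%·d + 2.6%·(366−d)] / 366 = $3,495.93
Solving gives d = 357, so the new rate took effect on December 23, 2032.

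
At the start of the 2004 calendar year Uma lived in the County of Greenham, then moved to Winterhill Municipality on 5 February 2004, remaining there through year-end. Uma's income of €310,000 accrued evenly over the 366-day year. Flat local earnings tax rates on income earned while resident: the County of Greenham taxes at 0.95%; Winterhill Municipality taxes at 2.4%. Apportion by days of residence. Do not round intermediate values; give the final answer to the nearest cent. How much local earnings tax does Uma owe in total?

The County of Greenham, 1 January – 4 February 2004: 35 days → €310,000 × 0.95% × 35/366 = €281.6257
Winterhill Municipality, 5 February – 31 December 2004: 331 days → €310,000 × 2.4% × 331/366 = €6,728.5246
Total = €7,010.1503

€7,010.15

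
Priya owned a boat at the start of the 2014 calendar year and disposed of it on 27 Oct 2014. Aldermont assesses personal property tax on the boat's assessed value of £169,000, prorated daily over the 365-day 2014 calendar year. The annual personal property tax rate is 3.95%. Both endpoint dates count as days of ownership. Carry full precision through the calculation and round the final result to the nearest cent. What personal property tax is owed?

£5,486.71

Days held (1 Jan – 27 Oct 2014): 300 out of 365
Tax = £169,000 × 3.95% × 300/365 = £5,486.7123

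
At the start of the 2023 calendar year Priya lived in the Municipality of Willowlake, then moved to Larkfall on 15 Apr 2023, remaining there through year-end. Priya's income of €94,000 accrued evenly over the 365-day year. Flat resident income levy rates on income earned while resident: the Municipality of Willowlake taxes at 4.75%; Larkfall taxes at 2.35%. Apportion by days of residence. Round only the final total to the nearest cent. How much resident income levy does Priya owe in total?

The Municipality of Willowlake, 1 Jan – 14 Apr 2023: 104 days → €94,000 × 4.75% × 104/365 = €1,272.2192
Larkfall, 15 Apr – 31 Dec 2023: 261 days → €94,000 × 2.35% × 261/365 = €1,579.5863
Total = €2,851.8055

€2,851.81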